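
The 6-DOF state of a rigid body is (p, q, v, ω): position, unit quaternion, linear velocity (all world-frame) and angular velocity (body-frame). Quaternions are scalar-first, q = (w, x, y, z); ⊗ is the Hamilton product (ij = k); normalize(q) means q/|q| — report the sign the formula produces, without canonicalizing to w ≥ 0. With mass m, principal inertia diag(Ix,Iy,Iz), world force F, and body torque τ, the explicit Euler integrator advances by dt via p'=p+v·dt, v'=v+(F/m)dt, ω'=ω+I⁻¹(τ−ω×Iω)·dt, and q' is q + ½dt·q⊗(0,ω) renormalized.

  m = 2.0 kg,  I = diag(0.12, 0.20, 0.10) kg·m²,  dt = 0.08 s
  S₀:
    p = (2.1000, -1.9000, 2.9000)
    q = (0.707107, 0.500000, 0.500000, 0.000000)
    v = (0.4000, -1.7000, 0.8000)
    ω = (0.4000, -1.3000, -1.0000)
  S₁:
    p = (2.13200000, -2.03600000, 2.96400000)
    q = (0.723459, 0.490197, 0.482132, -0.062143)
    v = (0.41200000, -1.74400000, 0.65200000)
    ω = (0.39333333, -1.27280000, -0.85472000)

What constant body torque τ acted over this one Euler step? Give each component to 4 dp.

rate change Δω = (-0.00666667, 0.02720000, 0.14528000)
τ = I·(Δω/dt) + ω₀×(Iω₀) = (-0.1400, 0.0600, 0.1400)

τ = (-0.1400, 0.0600, 0.1400)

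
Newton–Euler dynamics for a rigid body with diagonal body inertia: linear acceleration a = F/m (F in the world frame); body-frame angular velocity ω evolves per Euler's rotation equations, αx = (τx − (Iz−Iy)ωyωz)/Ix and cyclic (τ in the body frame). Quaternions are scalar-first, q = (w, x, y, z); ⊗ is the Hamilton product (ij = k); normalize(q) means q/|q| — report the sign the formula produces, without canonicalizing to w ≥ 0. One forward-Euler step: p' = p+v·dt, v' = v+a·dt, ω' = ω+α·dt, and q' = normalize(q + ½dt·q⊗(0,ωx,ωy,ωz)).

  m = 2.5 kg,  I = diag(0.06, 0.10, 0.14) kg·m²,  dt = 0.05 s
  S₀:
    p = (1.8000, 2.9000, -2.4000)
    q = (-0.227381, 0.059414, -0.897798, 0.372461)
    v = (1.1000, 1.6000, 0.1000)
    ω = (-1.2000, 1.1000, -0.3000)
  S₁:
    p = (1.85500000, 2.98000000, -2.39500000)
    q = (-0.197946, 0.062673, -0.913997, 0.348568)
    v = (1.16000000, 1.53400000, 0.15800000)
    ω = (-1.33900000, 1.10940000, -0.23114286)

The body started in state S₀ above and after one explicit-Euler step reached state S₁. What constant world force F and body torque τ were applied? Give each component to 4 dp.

F = (3.0000, -3.3000, 2.9000)
τ = (-0.1800, -0.0100, 0.1400)

ω₁ − ω₀ = (-0.13900000, 0.00940000, 0.06885714)
ω₀×(Iω₀) = (-0.0132, -0.0288, -0.0528)
applied torque τ = (-0.1800, -0.0100, 0.1400)
Δv = v₁−v₀ = (0.06000000, -0.06600000, 0.05800000)
m·(v₁−v₀)/dt = (3.0000, -3.3000, 2.9000)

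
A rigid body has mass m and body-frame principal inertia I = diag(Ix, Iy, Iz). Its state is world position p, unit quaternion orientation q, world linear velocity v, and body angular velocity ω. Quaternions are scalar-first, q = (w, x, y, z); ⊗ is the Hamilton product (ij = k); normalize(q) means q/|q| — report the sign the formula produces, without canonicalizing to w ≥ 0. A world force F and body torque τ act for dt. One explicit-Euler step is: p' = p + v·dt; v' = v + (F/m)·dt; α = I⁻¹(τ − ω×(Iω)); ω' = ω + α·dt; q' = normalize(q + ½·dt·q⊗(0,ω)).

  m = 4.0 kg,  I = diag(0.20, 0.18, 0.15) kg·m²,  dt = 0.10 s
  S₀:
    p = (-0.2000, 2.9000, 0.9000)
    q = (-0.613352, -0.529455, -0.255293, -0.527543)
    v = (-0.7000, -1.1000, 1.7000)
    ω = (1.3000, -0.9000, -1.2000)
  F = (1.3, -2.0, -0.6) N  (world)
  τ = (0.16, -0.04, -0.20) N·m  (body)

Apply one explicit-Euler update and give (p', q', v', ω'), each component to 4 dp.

p' = (-0.2700, 2.7900, 1.0700)
q' = (-0.6190, -0.5749, -0.2923, -0.4481)
v' = (-0.6675, -1.1500, 1.6850)
ω' = (1.3962, -0.8789, -1.3489)

gyro term ω×Iω = (-0.0324, -0.0780, 0.0234)
(τ − ω×Iω)/I = (0.9620, 0.2111, -1.4893)
ω + α·dt = (1.3962, -0.8789, -1.3489)
Hamilton product q⊗(0,ω) = (-0.1745238, -0.9657947, -0.7691351, 1.5444128)
updated quaternion q' = (-0.6190, -0.5749, -0.2923, -0.4481)
p' = p + v·dt = (-0.2700, 2.7900, 1.0700)
v' = v + a·dt = (-0.6675, -1.1500, 1.6850)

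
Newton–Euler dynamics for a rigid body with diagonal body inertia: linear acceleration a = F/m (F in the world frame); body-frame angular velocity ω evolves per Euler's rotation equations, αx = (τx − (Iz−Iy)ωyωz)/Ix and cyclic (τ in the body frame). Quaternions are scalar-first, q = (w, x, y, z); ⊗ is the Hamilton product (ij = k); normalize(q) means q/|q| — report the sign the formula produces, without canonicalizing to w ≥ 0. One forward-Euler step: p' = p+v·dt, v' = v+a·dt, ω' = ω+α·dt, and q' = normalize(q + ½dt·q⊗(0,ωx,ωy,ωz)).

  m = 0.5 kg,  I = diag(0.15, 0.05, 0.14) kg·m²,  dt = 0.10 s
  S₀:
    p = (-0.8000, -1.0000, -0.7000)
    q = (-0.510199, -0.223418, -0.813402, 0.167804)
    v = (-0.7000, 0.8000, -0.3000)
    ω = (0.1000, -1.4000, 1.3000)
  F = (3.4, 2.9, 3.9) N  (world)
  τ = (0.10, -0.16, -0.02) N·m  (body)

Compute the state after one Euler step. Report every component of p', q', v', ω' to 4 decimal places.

gyro term ω×Iω = (-0.1638, 0.0013, 0.0140)
(τ − ω×Iω)/I = (1.7587, -3.2260, -0.2429)
ω + α·dt = (0.2759, -1.7226, 1.2757)
2q̇ = q⊗(0,ω) = (-1.3345662, -0.8735169, 1.0215024, -0.2691333)
q' = normalize(q + ½dt·q⊗(0,ω)) = (-0.5743, -0.2659, -0.7589, 0.1536)
new position p' = (-0.8700, -0.9200, -0.7300)
new velocity v' = (-0.0200, 1.3800, 0.4800)

p' = (-0.8700, -0.9200, -0.7300)
q' = (-0.5743, -0.2659, -0.7589, 0.1536)
v' = (-0.0200, 1.3800, 0.4800)
ω' = (0.2759, -1.7226, 1.2757)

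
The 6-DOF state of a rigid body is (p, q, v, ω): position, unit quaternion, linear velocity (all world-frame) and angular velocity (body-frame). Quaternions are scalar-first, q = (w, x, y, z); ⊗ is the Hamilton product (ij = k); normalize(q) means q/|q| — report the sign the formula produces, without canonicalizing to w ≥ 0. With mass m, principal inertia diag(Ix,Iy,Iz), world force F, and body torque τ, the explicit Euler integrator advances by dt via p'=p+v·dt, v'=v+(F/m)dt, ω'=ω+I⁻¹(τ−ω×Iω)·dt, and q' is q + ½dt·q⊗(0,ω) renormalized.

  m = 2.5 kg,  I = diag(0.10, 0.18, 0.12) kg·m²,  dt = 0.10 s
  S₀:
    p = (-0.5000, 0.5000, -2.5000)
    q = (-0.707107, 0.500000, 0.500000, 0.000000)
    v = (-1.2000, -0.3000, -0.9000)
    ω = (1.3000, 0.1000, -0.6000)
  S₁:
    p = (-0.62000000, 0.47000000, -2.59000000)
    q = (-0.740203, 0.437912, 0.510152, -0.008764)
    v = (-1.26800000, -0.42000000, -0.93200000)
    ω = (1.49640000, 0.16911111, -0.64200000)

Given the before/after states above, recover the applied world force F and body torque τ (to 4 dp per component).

Δv = v₁−v₀ = (-0.06800000, -0.12000000, -0.03200000)
F = m·Δv/dt = (-1.7000, -3.0000, -0.8000)
Δω = ω₁−ω₀ = (0.19640000, 0.06911111, -0.04200000)
precession coupling = (0.0036, 0.0156, 0.0104)
τ = I·(Δω/dt) + ω₀×(Iω₀) = (0.2000, 0.1400, -0.0400)

F = (-1.7000, -3.0000, -0.8000)
τ = (0.2000, 0.1400, -0.0400)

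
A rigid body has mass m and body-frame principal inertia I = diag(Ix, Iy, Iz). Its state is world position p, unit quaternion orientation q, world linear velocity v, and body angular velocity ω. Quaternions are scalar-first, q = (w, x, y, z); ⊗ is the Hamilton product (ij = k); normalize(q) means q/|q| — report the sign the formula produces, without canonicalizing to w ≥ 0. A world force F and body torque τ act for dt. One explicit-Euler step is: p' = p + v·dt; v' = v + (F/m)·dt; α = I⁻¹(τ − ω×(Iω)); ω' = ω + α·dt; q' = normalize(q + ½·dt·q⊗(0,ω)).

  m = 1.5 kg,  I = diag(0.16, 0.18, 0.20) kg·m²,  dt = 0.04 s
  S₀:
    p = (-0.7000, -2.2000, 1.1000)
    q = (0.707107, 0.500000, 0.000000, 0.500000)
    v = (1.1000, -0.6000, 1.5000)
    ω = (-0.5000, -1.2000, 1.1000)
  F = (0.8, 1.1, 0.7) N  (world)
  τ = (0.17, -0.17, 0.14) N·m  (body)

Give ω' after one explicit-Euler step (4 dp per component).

ω' = (-0.4509, -1.2427, 1.1256)

ω×(Iω) gyroscopic = (-0.0264, 0.0220, 0.0120)
angular accel α = (1.2275, -1.0667, 0.6400)
ω' = ω + α·dt = (-0.4509, -1.2427, 1.1256)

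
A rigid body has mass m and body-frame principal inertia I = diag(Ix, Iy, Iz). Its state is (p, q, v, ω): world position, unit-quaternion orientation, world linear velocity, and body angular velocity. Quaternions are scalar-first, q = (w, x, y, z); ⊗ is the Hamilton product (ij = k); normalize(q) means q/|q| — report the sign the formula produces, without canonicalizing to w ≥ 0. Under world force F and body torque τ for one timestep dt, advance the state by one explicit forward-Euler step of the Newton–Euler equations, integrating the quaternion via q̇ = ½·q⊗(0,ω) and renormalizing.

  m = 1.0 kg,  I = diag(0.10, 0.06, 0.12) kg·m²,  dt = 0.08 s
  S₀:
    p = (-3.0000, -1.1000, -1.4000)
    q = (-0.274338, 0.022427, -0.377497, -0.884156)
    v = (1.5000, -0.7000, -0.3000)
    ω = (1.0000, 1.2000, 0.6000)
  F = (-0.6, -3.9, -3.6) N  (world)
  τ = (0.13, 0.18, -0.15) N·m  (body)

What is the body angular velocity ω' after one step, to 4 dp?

angular accel α = (0.8680, 3.2000, -0.8500)
ω + α·dt = (1.0694, 1.4560, 0.5320)

ω' = (1.0694, 1.4560, 0.5320)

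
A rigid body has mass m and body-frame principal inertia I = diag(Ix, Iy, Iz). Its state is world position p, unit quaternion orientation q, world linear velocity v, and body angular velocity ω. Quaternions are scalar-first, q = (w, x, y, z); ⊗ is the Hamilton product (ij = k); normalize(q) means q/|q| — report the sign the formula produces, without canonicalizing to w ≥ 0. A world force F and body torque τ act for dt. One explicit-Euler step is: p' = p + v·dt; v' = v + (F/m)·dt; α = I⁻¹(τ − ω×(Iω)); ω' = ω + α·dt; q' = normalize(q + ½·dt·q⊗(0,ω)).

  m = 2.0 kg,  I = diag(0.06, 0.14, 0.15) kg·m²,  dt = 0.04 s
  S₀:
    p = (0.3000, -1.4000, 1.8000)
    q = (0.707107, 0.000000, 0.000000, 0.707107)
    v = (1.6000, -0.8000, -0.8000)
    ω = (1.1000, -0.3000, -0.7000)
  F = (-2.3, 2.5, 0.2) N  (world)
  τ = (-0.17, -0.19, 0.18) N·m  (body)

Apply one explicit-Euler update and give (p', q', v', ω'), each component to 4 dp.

a = (-1.1500, 1.2500, 0.1000)
new position p' = (0.3640, -1.4320, 1.7680)
new velocity v' = (1.5540, -0.7500, -0.7960)
angular accel α = (-2.8683, -1.8521, 1.3760)
new body rate ω' = (0.9853, -0.3741, -0.6450)
2q̇ = q⊗(0,ω) = (0.4949749, 0.9899498, 0.5656856, -0.4949749)
q' = normalize(q + ½dt·q⊗(0,ω)) = (0.7167, 0.0198, 0.0113, 0.6970)

p' = (0.3640, -1.4320, 1.7680)
q' = (0.7167, 0.0198, 0.0113, 0.6970)
v' = (1.5540, -0.7500, -0.7960)
ω' = (0.9853, -0.3741, -0.6450)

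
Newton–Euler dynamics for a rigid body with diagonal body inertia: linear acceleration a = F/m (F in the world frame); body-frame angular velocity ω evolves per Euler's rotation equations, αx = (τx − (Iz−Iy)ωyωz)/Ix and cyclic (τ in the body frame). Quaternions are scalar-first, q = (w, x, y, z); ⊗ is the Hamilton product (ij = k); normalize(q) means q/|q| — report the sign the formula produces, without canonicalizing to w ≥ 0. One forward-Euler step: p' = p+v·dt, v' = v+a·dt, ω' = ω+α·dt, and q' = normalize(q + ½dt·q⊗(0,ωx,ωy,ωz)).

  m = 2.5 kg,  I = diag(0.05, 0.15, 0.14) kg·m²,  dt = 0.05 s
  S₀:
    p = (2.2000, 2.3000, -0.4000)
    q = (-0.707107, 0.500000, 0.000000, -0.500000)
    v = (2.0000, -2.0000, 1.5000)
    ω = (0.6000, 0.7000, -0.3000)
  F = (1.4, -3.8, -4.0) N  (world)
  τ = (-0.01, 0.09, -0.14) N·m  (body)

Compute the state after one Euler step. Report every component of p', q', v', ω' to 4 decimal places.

p' = (2.3000, 2.2000, -0.3250)
q' = (-0.7181, 0.4980, -0.0161, -0.4858)
v' = (2.0280, -2.0760, 1.4200)
ω' = (0.5879, 0.7246, -0.3650)

(τ − ω×Iω)/I = (-0.2420, 0.4920, -1.3000)
ω' = ω + α·dt = (0.5879, 0.7246, -0.3650)
2q̇ = q⊗(0,ω) = (-0.4500000, -0.0742642, -0.6449749, 0.5621321)
q + ½dt·q⊗(0,ω), renormalized = (-0.7181, 0.4980, -0.0161, -0.4858)
p + v·dt = (2.3000, 2.2000, -0.3250)
v' = v + a·dt = (2.0280, -2.0760, 1.4200)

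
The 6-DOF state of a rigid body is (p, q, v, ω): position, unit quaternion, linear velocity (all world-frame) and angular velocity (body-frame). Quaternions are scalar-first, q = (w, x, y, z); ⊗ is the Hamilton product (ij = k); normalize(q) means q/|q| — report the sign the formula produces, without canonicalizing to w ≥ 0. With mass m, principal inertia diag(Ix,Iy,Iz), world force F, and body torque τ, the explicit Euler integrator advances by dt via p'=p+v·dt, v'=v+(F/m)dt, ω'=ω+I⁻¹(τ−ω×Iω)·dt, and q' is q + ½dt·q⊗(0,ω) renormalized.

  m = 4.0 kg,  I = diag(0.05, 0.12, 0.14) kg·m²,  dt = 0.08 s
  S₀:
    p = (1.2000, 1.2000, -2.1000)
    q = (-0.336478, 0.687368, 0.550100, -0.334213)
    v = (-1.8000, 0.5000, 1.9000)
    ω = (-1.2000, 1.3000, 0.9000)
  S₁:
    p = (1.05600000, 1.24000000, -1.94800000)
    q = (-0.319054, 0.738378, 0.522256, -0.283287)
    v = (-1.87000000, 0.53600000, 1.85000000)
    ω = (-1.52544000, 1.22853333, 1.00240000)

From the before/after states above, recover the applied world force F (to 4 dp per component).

velocity change Δv = (-0.07000000, 0.03600000, -0.05000000)
m·(v₁−v₀)/dt = (-3.5000, 1.8000, -2.5000)

F = (-3.5000, 1.8000, -2.5000)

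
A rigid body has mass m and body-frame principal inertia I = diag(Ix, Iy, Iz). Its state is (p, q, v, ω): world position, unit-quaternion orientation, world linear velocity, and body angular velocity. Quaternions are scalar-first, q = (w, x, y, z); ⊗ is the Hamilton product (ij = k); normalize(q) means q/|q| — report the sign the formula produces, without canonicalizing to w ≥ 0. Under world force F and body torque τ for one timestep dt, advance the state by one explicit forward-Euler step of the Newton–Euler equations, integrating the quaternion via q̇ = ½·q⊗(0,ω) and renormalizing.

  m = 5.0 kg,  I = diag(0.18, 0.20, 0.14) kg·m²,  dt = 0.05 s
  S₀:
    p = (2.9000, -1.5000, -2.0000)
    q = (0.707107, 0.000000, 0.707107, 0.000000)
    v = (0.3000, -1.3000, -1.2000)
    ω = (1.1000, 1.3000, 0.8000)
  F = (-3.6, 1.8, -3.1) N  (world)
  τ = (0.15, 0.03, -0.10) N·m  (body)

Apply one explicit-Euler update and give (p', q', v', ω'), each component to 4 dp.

p' = (2.9150, -1.5650, -2.0600)
q' = (0.6834, 0.0336, 0.7293, -0.0053)
v' = (0.2640, -1.2820, -1.2310)
ω' = (1.1590, 1.2987, 0.7541)

a = (-0.7200, 0.3600, -0.6200)
p' = p + v·dt = (2.9150, -1.5650, -2.0600)
v' = v + a·dt = (0.2640, -1.2820, -1.2310)
α = I⁻¹(τ − ω×Iω) = (1.1800, -0.0260, -0.9186)
new body rate ω' = (1.1590, 1.2987, 0.7541)
q⊗(0,ω) = (-0.9192391, 1.3435033, 0.9192391, -0.2121321)
updated quaternion q' = (0.6834, 0.0336, 0.7293, -0.0053)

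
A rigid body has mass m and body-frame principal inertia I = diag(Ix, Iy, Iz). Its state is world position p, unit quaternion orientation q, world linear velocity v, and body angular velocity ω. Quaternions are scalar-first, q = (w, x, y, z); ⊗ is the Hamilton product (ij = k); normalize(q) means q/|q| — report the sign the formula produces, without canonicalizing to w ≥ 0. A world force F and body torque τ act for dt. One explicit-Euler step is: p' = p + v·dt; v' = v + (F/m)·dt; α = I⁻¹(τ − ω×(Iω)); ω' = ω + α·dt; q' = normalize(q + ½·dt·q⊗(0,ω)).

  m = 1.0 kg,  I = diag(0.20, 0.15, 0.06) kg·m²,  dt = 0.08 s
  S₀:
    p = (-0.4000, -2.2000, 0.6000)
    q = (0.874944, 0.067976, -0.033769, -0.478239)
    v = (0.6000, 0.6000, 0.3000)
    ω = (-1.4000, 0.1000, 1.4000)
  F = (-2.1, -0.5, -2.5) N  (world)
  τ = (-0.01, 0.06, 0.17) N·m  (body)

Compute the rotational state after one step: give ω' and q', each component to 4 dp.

α = I⁻¹(τ − ω×Iω) = (0.0130, 2.2293, 2.7167)
ω + α·dt = (-1.3990, 0.2783, 1.6173)
2q̇ = q⊗(0,ω) = (0.7680779, -1.2243743, 0.6618626, 1.1844426)
updated quaternion q' = (0.9028, 0.0189, -0.0073, -0.4295)

ω' = (-1.3990, 0.2783, 1.6173)
q' = (0.9028, 0.0189, -0.0073, -0.4295)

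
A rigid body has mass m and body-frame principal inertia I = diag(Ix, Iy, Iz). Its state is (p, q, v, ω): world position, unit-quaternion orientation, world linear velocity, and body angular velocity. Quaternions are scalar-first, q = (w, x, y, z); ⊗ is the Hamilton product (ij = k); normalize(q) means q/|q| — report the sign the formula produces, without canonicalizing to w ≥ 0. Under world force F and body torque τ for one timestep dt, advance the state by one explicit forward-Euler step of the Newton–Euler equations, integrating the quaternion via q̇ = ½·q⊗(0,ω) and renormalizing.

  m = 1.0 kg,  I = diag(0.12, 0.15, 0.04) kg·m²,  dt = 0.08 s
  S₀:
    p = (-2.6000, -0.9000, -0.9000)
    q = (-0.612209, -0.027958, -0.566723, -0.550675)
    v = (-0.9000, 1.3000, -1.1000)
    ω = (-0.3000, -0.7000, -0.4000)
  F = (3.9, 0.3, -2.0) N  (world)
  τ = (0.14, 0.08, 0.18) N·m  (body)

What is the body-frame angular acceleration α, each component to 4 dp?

ω×(Iω) gyroscopic = (-0.0308, 0.0096, 0.0063)
(τ − ω×Iω)/I = (1.4233, 0.4693, 4.3425)

α = (1.4233, 0.4693, 4.3425)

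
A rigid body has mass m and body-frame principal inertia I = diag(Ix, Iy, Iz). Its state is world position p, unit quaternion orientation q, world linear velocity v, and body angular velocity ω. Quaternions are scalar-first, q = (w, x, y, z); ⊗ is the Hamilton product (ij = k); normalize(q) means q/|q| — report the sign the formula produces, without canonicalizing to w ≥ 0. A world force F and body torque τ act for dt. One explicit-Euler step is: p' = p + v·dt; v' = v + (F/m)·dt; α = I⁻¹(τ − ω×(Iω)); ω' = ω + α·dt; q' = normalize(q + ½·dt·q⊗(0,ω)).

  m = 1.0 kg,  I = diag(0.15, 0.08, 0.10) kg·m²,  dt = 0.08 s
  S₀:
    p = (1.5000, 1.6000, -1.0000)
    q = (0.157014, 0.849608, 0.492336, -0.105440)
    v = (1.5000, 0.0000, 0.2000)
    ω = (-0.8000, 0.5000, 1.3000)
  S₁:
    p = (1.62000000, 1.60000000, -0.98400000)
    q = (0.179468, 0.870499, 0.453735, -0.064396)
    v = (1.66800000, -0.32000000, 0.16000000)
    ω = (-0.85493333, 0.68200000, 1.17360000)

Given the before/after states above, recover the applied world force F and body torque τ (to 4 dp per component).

F = (2.1000, -4.0000, -0.5000)
τ = (-0.0900, 0.1300, -0.1300)

Δω = ω₁−ω₀ = (-0.05493333, 0.18200000, -0.12640000)
precession coupling = (0.0130, -0.0520, 0.0280)
applied torque τ = (-0.0900, 0.1300, -0.1300)
velocity change Δv = (0.16800000, -0.32000000, -0.04000000)
F = m·Δv/dt = (2.1000, -4.0000, -0.5000)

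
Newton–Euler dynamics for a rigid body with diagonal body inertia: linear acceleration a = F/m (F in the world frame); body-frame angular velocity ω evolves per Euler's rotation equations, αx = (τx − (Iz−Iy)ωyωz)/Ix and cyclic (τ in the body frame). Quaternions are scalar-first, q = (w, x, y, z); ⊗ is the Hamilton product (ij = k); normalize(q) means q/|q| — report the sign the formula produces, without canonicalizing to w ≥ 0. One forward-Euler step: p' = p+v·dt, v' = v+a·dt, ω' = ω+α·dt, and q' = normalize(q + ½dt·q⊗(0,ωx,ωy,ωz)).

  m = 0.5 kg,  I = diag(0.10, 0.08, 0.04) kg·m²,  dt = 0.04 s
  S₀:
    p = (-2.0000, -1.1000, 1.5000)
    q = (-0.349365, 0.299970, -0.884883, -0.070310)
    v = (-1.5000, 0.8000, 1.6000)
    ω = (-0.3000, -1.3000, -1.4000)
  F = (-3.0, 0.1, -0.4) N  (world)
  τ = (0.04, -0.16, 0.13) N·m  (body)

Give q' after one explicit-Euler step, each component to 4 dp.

2q̇ = q⊗(0,ω) = (-1.1587909, 1.2522427, 0.8952255, -0.1663149)
updated quaternion q' = (-0.3723, 0.3248, -0.8663, -0.0736)

q' = (-0.3723, 0.3248, -0.8663, -0.0736)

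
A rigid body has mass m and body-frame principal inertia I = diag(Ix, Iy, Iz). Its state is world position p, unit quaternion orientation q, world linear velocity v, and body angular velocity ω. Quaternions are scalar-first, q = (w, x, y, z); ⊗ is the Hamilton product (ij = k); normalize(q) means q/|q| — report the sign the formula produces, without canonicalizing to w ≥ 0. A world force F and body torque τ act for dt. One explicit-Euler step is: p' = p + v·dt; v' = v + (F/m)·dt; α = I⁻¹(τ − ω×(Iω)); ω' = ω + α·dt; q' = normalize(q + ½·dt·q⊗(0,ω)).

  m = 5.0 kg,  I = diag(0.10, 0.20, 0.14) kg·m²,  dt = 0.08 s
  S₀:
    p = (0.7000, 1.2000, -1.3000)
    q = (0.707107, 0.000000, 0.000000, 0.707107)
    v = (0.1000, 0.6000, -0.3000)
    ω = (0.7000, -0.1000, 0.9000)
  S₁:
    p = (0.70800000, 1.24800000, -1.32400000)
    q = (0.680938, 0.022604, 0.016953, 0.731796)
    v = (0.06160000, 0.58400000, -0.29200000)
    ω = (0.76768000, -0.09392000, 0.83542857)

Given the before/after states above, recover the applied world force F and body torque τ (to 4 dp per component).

Δv = v₁−v₀ = (-0.03840000, -0.01600000, 0.00800000)
m·(v₁−v₀)/dt = (-2.4000, -1.0000, 0.5000)
rate change Δω = (0.06768000, 0.00608000, -0.06457143)
I·α + gyro = (0.0900, -0.0100, -0.1200)

F = (-2.4000, -1.0000, 0.5000)
τ = (0.0900, -0.0100, -0.1200)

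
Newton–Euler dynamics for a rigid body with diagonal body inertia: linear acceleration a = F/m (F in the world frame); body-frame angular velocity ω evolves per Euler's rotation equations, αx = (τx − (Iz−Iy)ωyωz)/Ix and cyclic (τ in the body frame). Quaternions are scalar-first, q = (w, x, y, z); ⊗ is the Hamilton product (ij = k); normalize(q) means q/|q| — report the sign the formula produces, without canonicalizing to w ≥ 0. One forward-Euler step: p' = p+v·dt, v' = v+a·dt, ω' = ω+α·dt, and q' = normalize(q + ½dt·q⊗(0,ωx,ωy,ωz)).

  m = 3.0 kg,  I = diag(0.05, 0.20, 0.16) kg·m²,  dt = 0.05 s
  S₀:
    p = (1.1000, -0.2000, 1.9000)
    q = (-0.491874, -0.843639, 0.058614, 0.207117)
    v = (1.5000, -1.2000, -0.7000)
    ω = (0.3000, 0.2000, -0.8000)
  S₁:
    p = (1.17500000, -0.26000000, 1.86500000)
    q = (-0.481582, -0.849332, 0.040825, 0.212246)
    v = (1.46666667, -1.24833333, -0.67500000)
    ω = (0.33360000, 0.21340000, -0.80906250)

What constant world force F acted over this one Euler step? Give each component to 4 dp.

F = (-2.0000, -2.9000, 1.5000)

v₁ − v₀ = (-0.03333333, -0.04833333, 0.02500000)
F = m·Δv/dt = (-2.0000, -2.9000, 1.5000)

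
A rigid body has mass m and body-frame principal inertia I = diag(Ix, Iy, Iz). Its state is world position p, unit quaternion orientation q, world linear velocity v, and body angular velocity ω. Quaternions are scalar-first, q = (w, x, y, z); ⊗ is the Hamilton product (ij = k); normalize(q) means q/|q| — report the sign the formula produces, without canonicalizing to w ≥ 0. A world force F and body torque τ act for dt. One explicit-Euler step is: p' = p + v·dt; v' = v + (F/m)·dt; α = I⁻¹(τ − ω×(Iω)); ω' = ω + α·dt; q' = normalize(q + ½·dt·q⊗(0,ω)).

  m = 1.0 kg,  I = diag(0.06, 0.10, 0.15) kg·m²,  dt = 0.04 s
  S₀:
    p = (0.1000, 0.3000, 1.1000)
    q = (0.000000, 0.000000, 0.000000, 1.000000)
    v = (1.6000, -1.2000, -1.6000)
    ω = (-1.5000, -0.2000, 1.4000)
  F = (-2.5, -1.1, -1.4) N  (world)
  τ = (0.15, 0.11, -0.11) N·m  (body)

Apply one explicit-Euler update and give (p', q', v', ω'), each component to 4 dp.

p' = (0.1640, 0.2520, 1.0360)
q' = (-0.0280, 0.0040, -0.0300, 0.9992)
v' = (1.5000, -1.2440, -1.6560)
ω' = (-1.3907, -0.2316, 1.3675)

α = I⁻¹(τ − ω×Iω) = (2.7333, -0.7900, -0.8133)
ω' = ω + α·dt = (-1.3907, -0.2316, 1.3675)
2q̇ = q⊗(0,ω) = (-1.4000000, 0.2000000, -1.5000000, 0.0000000)
q' = normalize(q + ½dt·q⊗(0,ω)) = (-0.0280, 0.0040, -0.0300, 0.9992)
linear accel F/m = (-2.5000, -1.1000, -1.4000)
p' = p + v·dt = (0.1640, 0.2520, 1.0360)
new velocity v' = (1.5000, -1.2440, -1.6560)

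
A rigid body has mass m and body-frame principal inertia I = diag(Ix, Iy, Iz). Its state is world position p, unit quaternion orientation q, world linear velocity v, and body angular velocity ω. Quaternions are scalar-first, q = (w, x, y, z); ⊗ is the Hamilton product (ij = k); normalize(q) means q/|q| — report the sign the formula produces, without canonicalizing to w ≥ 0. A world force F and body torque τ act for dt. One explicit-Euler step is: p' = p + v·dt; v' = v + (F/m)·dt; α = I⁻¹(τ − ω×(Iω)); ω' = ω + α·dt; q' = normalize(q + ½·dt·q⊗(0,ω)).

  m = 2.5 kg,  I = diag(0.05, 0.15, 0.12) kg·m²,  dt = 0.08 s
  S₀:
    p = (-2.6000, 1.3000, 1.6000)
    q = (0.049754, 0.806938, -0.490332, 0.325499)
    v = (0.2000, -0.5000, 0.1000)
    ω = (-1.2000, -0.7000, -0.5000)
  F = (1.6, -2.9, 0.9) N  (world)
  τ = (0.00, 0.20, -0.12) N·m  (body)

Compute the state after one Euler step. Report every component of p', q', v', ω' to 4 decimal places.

a = F/m = (0.6400, -1.1600, 0.3600)
p + v·dt = (-2.5840, 1.2600, 1.6080)
v' = v + a·dt = (0.2512, -0.5928, 0.1288)
angular accel α = (0.2100, 1.6133, -1.7000)
ω' = ω + α·dt = (-1.1832, -0.5709, -0.6360)
2q̇ = q⊗(0,ω) = (0.7878427, 0.4133105, -0.0219576, -1.1781320)
updated quaternion q' = (0.0811, 0.8220, -0.4904, 0.2779)

p' = (-2.5840, 1.2600, 1.6080)
q' = (0.0811, 0.8220, -0.4904, 0.2779)
v' = (0.2512, -0.5928, 0.1288)
ω' = (-1.1832, -0.5709, -0.6360)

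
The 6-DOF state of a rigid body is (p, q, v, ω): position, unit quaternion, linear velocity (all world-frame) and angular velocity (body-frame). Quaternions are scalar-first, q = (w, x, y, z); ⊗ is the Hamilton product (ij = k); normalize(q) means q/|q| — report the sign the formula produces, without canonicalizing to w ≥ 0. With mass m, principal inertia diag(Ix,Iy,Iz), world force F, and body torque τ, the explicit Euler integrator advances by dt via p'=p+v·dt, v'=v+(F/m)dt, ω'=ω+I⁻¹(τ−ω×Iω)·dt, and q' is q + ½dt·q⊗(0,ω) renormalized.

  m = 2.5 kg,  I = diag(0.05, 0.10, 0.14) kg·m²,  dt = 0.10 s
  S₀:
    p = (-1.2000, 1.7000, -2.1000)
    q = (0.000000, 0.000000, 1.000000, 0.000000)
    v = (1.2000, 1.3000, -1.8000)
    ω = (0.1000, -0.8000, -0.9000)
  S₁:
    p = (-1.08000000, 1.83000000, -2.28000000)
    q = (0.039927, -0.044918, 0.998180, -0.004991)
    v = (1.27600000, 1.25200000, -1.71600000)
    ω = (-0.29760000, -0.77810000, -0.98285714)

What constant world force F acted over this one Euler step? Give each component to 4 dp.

F = (1.9000, -1.2000, 2.1000)

v₁ − v₀ = (0.07600000, -0.04800000, 0.08400000)
applied force F = (1.9000, -1.2000, 2.1000)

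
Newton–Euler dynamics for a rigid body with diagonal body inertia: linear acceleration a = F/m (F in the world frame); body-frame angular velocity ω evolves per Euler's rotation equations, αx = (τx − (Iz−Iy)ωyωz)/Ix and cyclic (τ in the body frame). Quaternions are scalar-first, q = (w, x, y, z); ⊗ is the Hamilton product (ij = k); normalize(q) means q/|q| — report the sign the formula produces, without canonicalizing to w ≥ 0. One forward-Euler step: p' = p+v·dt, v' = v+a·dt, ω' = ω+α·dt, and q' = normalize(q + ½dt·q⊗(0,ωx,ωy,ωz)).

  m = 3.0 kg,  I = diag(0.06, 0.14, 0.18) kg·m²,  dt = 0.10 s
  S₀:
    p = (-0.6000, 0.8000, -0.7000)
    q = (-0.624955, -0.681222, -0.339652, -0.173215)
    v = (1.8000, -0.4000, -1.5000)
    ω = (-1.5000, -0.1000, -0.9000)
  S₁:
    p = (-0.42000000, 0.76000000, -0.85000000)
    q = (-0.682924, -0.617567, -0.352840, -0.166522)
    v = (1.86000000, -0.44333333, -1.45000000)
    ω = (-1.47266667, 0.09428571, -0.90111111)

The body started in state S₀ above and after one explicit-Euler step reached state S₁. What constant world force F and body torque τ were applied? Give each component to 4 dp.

F = (1.8000, -1.3000, 1.5000)
τ = (0.0200, 0.1100, 0.0100)

rate change Δω = (0.02733333, 0.19428571, -0.00111111)
τ = I·(Δω/dt) + ω₀×(Iω₀) = (0.0200, 0.1100, 0.0100)
Δv = v₁−v₀ = (0.06000000, -0.04333333, 0.05000000)
applied force F = (1.8000, -1.3000, 1.5000)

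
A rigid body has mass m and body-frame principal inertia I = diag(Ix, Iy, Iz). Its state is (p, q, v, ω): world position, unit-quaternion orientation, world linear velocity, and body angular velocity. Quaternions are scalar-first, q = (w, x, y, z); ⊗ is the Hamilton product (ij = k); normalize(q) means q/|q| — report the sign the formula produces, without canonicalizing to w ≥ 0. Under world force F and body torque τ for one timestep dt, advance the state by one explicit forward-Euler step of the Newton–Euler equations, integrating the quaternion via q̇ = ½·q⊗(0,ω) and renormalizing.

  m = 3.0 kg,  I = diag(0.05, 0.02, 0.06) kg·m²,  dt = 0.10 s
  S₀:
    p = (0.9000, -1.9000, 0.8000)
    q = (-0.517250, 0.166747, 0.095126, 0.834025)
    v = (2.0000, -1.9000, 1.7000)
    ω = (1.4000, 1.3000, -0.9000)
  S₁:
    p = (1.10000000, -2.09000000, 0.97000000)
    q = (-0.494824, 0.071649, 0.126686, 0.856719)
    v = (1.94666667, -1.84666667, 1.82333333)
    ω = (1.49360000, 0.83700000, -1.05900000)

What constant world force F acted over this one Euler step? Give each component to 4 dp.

F = (-1.6000, 1.6000, 3.7000)

v₁ − v₀ = (-0.05333333, 0.05333333, 0.12333333)
m·(v₁−v₀)/dt = (-1.6000, 1.6000, 3.7000)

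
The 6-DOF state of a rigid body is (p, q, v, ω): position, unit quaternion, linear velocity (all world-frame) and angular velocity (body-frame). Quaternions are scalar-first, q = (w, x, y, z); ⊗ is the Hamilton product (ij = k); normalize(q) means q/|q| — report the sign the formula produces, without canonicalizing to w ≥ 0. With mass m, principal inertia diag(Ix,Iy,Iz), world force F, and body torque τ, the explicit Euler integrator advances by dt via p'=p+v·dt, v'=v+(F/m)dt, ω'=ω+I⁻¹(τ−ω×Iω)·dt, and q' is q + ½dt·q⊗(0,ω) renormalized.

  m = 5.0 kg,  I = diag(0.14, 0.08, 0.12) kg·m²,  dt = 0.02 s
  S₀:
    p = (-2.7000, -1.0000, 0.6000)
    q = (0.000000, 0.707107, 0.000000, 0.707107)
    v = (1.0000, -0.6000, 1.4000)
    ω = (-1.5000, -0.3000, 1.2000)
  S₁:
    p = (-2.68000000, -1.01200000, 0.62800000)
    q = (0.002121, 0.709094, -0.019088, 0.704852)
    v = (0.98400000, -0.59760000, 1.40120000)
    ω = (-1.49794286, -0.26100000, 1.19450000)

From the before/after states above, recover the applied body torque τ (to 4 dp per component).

Δω = ω₁−ω₀ = (0.00205714, 0.03900000, -0.00550000)
applied torque τ = (0.0000, 0.1200, -0.0600)

τ = (0.0000, 0.1200, -0.0600)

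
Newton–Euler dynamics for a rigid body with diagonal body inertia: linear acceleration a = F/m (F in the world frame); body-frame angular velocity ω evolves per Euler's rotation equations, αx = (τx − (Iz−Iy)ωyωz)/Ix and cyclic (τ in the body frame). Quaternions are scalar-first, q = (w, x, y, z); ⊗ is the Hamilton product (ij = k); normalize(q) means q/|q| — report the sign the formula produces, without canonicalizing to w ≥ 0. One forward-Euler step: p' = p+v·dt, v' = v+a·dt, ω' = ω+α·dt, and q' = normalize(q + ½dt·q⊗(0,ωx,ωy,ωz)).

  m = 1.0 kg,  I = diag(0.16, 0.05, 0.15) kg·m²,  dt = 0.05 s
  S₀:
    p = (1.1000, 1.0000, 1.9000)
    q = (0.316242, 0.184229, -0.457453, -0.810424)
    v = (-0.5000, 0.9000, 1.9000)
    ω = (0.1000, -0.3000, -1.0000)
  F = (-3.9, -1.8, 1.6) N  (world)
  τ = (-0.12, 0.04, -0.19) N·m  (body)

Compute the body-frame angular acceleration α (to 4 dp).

α = (-0.9375, 0.8200, -1.2887)

precession coupling ω×(Iω) = (0.0300, -0.0010, 0.0033)
(τ − ω×Iω)/I = (-0.9375, 0.8200, -1.2887)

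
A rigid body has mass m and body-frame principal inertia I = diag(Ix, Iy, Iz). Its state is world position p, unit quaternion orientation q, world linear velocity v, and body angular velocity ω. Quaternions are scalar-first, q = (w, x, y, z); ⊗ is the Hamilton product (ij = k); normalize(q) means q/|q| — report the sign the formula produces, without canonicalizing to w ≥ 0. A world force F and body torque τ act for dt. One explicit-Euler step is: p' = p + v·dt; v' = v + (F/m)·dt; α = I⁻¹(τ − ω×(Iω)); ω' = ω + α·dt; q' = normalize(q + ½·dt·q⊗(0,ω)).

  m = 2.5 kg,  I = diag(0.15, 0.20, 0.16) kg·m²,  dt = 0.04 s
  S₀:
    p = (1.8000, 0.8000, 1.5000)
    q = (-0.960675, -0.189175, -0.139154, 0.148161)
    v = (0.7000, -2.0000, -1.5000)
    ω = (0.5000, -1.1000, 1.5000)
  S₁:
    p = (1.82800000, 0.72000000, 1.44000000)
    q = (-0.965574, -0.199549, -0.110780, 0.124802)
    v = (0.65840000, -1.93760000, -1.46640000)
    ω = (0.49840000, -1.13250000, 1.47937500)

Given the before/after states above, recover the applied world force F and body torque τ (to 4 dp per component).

rate change Δω = (-0.00160000, -0.03250000, -0.02062500)
ω₀×(Iω₀) = (0.0660, -0.0075, -0.0275)
τ = I·(Δω/dt) + ω₀×(Iω₀) = (0.0600, -0.1700, -0.1100)
Δv = v₁−v₀ = (-0.04160000, 0.06240000, 0.03360000)
applied force F = (-2.6000, 3.9000, 2.1000)

F = (-2.6000, 3.9000, 2.1000)
τ = (0.0600, -0.1700, -0.1100)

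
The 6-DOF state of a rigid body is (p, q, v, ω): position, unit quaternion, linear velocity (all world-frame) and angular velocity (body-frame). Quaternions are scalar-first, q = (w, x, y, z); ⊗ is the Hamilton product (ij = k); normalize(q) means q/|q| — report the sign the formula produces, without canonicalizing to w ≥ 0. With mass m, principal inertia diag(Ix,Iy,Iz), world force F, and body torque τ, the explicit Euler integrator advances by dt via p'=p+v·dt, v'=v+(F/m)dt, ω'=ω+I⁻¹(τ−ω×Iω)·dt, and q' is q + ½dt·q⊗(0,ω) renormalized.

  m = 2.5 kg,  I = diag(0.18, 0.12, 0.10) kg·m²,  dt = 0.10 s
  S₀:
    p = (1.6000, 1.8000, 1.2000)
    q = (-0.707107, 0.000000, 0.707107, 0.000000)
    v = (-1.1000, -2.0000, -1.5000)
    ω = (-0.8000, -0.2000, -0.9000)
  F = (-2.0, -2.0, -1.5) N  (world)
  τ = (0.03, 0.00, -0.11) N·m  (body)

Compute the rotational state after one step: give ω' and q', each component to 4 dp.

angular accel α = (0.1867, -0.4800, -1.0040)
ω + α·dt = (-0.7813, -0.2480, -1.0004)
2q̇ = q⊗(0,ω) = (0.1414214, -0.0707107, 0.1414214, 1.2020819)
q' = normalize(q + ½dt·q⊗(0,ω)) = (-0.6987, -0.0035, 0.7129, 0.0600)

ω' = (-0.7813, -0.2480, -1.0004)
q' = (-0.6987, -0.0035, 0.7129, 0.0600)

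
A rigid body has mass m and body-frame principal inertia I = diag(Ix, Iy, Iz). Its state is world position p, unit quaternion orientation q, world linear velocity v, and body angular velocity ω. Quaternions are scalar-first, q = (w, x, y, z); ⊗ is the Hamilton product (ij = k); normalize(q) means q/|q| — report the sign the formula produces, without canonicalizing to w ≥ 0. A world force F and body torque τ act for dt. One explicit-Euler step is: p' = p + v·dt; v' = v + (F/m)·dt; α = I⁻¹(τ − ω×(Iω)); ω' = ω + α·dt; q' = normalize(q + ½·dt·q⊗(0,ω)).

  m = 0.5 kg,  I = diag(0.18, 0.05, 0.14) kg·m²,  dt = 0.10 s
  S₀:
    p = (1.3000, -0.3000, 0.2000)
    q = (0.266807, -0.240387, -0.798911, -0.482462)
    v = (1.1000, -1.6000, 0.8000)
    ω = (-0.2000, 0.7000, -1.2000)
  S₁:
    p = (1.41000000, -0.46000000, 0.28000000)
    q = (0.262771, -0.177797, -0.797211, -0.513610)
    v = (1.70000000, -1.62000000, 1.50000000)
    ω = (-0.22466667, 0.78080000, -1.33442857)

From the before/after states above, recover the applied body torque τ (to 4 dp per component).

Δω = ω₁−ω₀ = (-0.02466667, 0.08080000, -0.13442857)
gyro term ω₀×Iω₀ = (-0.0756, 0.0096, 0.0182)
applied torque τ = (-0.1200, 0.0500, -0.1700)

τ = (-0.1200, 0.0500, -0.1700)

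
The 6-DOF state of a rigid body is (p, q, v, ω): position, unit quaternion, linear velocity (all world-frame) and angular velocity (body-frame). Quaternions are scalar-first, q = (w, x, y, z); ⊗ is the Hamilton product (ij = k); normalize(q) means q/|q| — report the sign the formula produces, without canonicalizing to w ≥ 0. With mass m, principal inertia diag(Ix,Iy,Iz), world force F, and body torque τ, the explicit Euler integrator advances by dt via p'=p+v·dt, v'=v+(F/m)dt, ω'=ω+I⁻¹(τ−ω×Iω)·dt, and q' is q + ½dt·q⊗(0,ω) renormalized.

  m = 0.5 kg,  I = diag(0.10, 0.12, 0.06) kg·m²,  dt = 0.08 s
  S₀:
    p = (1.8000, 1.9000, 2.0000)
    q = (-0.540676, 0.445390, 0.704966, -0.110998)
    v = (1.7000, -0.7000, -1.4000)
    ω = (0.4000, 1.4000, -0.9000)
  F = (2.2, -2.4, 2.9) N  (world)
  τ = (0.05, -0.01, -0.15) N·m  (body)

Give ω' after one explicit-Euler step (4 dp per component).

ω' = (0.3795, 1.4029, -1.1149)

(τ − ω×Iω)/I = (-0.2560, 0.0367, -2.6867)
ω + α·dt = (0.3795, 1.4029, -1.1149)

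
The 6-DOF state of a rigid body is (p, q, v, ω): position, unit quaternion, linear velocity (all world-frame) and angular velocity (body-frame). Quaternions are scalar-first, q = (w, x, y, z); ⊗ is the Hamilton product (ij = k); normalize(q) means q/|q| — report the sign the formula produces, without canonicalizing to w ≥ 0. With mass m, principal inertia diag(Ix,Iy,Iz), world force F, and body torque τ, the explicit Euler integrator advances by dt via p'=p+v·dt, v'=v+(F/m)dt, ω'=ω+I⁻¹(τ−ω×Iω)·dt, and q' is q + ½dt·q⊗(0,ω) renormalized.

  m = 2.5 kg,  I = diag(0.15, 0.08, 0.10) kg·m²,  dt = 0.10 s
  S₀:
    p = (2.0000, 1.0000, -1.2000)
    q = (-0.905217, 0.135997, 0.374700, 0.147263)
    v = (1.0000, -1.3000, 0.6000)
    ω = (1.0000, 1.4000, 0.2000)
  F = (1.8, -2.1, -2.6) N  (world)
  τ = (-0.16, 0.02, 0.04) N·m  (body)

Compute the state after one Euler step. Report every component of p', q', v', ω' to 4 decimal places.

linear accel F/m = (0.7200, -0.8400, -1.0400)
p + v·dt = (2.1000, 0.8700, -1.1400)
new velocity v' = (1.0720, -1.3840, 0.4960)
gyro term ω×Iω = (0.0056, 0.0100, -0.0980)
α = I⁻¹(τ − ω×Iω) = (-1.1040, 0.1250, 1.3800)
ω + α·dt = (0.8896, 1.4125, 0.3380)
Hamilton product q⊗(0,ω) = (-0.6900296, -1.0364452, -1.1472402, -0.3653476)
q' = normalize(q + ½dt·q⊗(0,ω)) = (-0.9362, 0.0839, 0.3162, 0.1285)

p' = (2.1000, 0.8700, -1.1400)
q' = (-0.9362, 0.0839, 0.3162, 0.1285)
v' = (1.0720, -1.3840, 0.4960)
ω' = (0.8896, 1.4125, 0.3380)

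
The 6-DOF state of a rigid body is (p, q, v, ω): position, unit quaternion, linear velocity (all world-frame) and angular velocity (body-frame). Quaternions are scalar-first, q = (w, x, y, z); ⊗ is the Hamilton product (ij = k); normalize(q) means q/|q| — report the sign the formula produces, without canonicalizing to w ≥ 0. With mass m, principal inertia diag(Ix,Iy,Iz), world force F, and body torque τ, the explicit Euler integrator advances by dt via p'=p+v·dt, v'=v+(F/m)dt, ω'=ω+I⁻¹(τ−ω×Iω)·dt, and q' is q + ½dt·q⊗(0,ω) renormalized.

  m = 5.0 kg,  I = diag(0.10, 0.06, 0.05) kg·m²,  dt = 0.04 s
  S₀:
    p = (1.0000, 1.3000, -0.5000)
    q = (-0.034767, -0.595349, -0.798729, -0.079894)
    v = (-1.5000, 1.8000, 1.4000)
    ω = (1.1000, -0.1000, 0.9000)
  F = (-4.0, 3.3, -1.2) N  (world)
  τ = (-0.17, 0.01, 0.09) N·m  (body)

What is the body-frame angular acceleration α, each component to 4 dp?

gyro term ω×Iω = (0.0009, 0.0495, 0.0044)
angular accel α = (-1.7090, -0.6583, 1.7120)

α = (-1.7090, -0.6583, 1.7120)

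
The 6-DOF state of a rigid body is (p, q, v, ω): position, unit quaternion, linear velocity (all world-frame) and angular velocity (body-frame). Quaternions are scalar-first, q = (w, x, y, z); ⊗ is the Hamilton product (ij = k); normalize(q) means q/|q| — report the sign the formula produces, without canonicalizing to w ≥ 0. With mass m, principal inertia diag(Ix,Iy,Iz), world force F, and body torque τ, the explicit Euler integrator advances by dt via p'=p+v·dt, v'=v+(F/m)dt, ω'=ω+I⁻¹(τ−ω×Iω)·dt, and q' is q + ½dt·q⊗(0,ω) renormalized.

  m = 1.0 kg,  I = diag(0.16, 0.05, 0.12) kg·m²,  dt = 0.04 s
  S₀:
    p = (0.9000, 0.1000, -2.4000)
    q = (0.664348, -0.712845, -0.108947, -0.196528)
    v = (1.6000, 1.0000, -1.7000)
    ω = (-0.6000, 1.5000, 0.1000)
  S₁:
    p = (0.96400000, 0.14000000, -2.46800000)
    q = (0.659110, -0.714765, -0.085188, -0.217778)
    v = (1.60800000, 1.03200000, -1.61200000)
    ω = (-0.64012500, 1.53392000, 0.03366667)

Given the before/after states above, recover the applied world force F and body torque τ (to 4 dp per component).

Δω = ω₁−ω₀ = (-0.04012500, 0.03392000, -0.06633333)
I·α + gyro = (-0.1500, 0.0400, -0.1000)
Δv = v₁−v₀ = (0.00800000, 0.03200000, 0.08800000)
F = m·Δv/dt = (0.2000, 0.8000, 2.2000)

F = (0.2000, 0.8000, 2.2000)
τ = (-0.1500, 0.0400, -0.1000)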